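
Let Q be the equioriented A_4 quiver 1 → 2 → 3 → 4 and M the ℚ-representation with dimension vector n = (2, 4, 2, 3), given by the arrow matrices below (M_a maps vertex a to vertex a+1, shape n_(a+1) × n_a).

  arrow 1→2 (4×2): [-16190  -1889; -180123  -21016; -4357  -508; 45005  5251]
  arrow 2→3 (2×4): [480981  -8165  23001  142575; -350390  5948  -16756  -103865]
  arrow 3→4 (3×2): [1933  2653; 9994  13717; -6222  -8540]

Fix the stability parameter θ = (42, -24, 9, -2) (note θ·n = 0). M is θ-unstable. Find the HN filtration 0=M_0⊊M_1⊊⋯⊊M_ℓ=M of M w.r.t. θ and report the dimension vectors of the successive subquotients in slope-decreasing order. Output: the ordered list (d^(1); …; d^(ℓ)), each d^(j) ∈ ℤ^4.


Interval decomposition of M: I[1,4]^2, I[2,2]^2, I[4,4].
HN type (ℓ=3): μ^(1)=25/4; μ^(2)=-2; μ^(3)=-24

((2, 2, 2, 2); (0, 0, 0, 1); (0, 2, 0, 0))


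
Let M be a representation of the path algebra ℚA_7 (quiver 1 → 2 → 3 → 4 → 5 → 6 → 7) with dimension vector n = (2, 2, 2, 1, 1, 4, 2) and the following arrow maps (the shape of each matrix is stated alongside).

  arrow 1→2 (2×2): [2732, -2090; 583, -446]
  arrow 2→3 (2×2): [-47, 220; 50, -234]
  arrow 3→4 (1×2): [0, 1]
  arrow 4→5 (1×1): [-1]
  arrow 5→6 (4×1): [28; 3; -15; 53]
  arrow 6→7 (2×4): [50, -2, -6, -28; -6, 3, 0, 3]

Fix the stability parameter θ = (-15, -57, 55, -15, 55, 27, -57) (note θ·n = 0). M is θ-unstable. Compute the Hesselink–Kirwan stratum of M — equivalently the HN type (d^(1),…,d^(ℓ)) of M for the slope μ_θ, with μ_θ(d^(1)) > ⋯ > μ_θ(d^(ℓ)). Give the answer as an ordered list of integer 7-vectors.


Interval decomposition of M: I[1,3], I[1,6], I[6,6], I[6,7]^2.
HN type (ℓ=6): μ^(1)=55; μ^(2)=41; μ^(3)=27; μ^(4)=20; μ^(5)=-15; μ^(6)=-36

((0, 0, 1, 0, 0, 0, 0); (0, 0, 0, 0, 1, 1, 0); (0, 0, 0, 0, 0, 1, 0); (0, 0, 1, 1, 0, 0, 0); (0, 0, 0, 0, 0, 2, 2); (2, 2, 0, 0, 0, 0, 0))


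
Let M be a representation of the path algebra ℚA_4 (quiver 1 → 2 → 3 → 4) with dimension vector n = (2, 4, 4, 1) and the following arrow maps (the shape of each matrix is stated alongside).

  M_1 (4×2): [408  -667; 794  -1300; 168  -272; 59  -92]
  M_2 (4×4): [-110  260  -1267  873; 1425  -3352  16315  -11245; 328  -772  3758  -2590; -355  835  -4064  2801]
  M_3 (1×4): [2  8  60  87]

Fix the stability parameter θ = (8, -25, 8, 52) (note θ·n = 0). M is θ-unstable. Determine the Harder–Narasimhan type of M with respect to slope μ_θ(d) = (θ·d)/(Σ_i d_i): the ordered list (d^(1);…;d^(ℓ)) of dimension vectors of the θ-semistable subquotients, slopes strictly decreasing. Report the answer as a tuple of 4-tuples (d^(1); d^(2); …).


Via rank(M_{q-1}∘⋯∘M_p): M ≅ I[1,3], I[1,4], I[2,2], I[2,3], I[3,3].
μ_θ-semistable layers: μ^(1)=52; μ^(2)=8; μ^(3)=-17/2; μ^(4)=-25

((0, 0, 0, 1); (0, 0, 4, 0); (2, 2, 0, 0); (0, 2, 0, 0))


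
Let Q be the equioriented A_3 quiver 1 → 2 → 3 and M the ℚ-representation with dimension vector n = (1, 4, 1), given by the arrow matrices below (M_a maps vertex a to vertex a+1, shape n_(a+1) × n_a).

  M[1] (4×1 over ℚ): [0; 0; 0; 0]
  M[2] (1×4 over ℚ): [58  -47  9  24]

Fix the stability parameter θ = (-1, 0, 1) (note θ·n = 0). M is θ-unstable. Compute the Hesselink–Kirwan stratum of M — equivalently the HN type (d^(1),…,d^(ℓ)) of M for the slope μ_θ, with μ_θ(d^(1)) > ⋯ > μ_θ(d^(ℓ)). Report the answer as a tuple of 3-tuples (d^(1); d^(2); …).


Barcode: M ≅ I[1,1], I[2,2]^3, I[2,3]. HN layers by μ_θ (3 steps, strictly decreasing):
  μ^(1)=1; μ^(2)=0; μ^(3)=-1

((0, 0, 1); (0, 4, 0); (1, 0, 0))


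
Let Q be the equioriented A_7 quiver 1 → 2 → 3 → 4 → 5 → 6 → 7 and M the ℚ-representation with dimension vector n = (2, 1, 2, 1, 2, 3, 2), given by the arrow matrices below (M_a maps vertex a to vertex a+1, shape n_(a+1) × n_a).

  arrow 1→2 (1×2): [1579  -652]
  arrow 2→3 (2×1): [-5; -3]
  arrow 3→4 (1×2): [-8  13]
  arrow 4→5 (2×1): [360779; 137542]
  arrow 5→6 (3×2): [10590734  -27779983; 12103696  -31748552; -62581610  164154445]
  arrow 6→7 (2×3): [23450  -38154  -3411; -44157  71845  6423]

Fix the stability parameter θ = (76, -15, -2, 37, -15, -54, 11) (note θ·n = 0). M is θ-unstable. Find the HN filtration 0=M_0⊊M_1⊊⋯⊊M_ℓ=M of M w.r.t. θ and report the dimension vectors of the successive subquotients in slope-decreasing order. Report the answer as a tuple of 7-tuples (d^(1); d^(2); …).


Barcode: M ≅ I[1,1], I[1,5], I[3,3], I[5,7], I[6,6], I[6,7]. HN layers by μ_θ (6 steps, strictly decreasing):
  μ^(1)=76; μ^(2)=81/5; μ^(3)=11; μ^(4)=-2; μ^(5)=-69/2; μ^(6)=-54

((1, 0, 0, 0, 0, 0, 0); (1, 1, 1, 1, 1, 0, 0); (0, 0, 0, 0, 0, 0, 2); (0, 0, 1, 0, 0, 0, 0); (0, 0, 0, 0, 1, 1, 0); (0, 0, 0, 0, 0, 2, 0))


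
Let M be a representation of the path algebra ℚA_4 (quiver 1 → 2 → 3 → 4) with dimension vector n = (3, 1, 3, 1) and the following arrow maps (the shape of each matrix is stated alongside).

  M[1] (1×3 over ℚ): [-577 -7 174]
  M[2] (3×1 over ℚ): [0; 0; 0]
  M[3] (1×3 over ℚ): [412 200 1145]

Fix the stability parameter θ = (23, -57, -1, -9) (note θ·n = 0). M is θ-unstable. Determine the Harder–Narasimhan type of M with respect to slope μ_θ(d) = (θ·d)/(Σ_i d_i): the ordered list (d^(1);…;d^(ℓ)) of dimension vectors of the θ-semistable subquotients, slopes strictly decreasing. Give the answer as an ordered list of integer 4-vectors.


Barcode: M ≅ I[1,1]^2, I[1,2], I[3,3]^2, I[3,4]. HN layers by μ_θ (4 steps, strictly decreasing):
  μ^(1)=23; μ^(2)=-1; μ^(3)=-5; μ^(4)=-17

((2, 0, 0, 0); (0, 0, 2, 0); (0, 0, 1, 1); (1, 1, 0, 0))


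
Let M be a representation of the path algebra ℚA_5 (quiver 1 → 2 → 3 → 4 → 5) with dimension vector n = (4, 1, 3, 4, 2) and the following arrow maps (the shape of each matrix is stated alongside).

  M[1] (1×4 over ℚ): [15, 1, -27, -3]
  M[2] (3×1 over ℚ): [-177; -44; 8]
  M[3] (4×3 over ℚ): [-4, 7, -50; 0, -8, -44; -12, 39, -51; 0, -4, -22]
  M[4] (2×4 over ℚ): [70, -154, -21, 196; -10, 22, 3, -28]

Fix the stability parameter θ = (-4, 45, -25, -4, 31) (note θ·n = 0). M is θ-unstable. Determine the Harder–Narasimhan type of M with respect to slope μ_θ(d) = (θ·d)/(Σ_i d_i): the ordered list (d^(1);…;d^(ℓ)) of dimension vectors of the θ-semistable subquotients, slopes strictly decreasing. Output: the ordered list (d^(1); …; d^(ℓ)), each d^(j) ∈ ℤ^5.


Via rank(M_{q-1}∘⋯∘M_p): M ≅ I[1,1]^3, I[1,3], I[3,4], I[3,5], I[4,4]^2, I[5,5].
μ_θ-semistable layers: μ^(1)=31; μ^(2)=10; μ^(3)=-4; μ^(4)=-25

((0, 0, 0, 0, 2); (0, 1, 1, 0, 0); (4, 0, 0, 4, 0); (0, 0, 2, 0, 0))


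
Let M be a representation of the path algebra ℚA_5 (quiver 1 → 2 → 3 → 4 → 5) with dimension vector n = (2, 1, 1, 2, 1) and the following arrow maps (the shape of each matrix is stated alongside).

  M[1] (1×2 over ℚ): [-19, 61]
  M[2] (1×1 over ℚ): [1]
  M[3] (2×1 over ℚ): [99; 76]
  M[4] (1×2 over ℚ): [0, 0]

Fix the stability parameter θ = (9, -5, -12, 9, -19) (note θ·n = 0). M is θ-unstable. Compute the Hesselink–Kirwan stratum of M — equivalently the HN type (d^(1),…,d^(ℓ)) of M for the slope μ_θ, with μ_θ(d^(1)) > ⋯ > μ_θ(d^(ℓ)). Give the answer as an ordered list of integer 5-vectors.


Via rank(M_{q-1}∘⋯∘M_p): M ≅ I[1,1], I[1,4], I[4,4], I[5,5].
μ_θ-semistable layers: μ^(1)=9; μ^(2)=-8/3; μ^(3)=-19

((1, 0, 0, 2, 0); (1, 1, 1, 0, 0); (0, 0, 0, 0, 1))


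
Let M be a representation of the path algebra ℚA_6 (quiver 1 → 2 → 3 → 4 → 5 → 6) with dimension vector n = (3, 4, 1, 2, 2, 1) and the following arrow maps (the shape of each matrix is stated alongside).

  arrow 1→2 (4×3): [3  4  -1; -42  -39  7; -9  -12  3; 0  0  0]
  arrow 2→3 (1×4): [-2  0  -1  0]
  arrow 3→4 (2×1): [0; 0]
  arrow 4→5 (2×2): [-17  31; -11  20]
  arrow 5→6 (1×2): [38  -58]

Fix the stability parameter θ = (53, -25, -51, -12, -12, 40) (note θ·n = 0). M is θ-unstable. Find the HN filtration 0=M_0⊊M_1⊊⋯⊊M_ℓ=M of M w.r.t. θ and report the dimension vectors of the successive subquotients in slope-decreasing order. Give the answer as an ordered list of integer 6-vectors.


Barcode: M ≅ I[1,1], I[1,2], I[1,3], I[2,2]^2, I[4,5], I[4,6]. HN layers by μ_θ (6 steps, strictly decreasing):
  μ^(1)=53; μ^(2)=40; μ^(3)=14; μ^(4)=-23/3; μ^(5)=-12; μ^(6)=-25

((1, 0, 0, 0, 0, 0); (0, 0, 0, 0, 0, 1); (1, 1, 0, 0, 0, 0); (1, 1, 1, 0, 0, 0); (0, 0, 0, 2, 2, 0); (0, 2, 0, 0, 0, 0))


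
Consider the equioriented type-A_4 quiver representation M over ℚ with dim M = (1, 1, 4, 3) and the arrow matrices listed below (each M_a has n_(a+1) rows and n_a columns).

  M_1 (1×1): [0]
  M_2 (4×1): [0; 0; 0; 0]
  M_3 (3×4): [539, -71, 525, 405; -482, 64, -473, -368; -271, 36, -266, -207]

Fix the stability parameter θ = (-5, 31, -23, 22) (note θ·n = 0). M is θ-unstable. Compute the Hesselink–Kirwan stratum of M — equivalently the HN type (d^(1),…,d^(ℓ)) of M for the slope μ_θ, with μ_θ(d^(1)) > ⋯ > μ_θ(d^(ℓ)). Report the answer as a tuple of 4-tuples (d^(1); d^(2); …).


Interval decomposition of M: I[1,1], I[2,2], I[3,3], I[3,4]^3.
HN type (ℓ=4): μ^(1)=31; μ^(2)=22; μ^(3)=-5; μ^(4)=-23

((0, 1, 0, 0); (0, 0, 0, 3); (1, 0, 0, 0); (0, 0, 4, 0))


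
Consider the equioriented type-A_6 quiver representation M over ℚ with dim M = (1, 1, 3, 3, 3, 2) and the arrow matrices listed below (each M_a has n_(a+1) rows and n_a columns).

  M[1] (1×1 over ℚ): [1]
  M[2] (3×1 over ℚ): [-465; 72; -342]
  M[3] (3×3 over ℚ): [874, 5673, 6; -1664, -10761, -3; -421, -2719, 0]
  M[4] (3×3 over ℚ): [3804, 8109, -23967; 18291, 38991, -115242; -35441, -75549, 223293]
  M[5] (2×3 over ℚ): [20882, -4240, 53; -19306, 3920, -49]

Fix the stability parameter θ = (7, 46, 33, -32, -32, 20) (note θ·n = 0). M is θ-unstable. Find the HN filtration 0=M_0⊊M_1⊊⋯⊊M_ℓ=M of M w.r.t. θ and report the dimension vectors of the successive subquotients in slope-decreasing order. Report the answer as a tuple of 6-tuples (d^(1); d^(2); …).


Barcode: M ≅ I[1,6], I[3,5]^2, I[6,6]. HN layers by μ_θ (3 steps, strictly decreasing):
  μ^(1)=20; μ^(2)=22/5; μ^(3)=-31/3

((0, 0, 0, 0, 0, 2); (1, 1, 1, 1, 1, 0); (0, 0, 2, 2, 2, 0))


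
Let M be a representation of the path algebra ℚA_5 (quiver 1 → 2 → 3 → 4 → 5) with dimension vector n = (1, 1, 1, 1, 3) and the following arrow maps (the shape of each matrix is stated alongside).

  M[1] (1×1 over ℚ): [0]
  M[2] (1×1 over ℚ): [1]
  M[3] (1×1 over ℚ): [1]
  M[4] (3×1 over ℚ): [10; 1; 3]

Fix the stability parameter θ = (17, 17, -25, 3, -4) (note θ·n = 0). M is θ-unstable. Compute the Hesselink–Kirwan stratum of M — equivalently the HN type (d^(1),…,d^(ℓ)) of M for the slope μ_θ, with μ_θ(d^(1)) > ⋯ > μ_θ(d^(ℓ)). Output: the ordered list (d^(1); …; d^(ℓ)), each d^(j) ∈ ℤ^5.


Interval decomposition of M: I[1,1], I[2,5], I[5,5]^2.
HN type (ℓ=3): μ^(1)=17; μ^(2)=-1/2; μ^(3)=-4

((1, 0, 0, 0, 0); (0, 0, 0, 1, 1); (0, 1, 1, 0, 2))


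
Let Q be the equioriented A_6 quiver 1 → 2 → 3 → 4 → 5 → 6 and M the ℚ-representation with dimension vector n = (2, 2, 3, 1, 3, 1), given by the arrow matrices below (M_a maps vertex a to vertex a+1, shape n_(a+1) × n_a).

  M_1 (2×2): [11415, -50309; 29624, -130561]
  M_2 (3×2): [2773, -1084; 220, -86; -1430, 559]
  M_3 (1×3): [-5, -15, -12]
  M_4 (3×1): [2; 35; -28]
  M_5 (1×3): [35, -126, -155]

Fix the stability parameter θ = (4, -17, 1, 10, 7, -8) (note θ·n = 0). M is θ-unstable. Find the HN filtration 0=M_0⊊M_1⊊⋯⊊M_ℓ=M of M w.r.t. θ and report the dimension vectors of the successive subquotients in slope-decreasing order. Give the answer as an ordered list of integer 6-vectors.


Via rank(M_{q-1}∘⋯∘M_p): M ≅ I[1,3], I[1,5], I[3,3], I[5,5], I[5,6].
μ_θ-semistable layers: μ^(1)=17/2; μ^(2)=7; μ^(3)=1; μ^(4)=-1/2; μ^(5)=-13/2

((0, 0, 0, 1, 1, 0); (0, 0, 0, 0, 1, 0); (0, 0, 3, 0, 0, 0); (0, 0, 0, 0, 1, 1); (2, 2, 0, 0, 0, 0))


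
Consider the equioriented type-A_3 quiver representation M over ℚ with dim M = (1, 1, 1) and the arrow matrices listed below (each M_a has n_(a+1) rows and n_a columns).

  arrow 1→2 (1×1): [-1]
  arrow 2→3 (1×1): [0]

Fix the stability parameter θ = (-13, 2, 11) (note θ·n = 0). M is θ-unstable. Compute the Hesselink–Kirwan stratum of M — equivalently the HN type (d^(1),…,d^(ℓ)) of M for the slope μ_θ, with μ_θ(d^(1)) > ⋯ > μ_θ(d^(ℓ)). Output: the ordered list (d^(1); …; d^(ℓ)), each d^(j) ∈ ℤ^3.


Interval decomposition of M: I[1,2], I[3,3].
HN type (ℓ=3): μ^(1)=11; μ^(2)=2; μ^(3)=-13

((0, 0, 1); (0, 1, 0); (1, 0, 0))


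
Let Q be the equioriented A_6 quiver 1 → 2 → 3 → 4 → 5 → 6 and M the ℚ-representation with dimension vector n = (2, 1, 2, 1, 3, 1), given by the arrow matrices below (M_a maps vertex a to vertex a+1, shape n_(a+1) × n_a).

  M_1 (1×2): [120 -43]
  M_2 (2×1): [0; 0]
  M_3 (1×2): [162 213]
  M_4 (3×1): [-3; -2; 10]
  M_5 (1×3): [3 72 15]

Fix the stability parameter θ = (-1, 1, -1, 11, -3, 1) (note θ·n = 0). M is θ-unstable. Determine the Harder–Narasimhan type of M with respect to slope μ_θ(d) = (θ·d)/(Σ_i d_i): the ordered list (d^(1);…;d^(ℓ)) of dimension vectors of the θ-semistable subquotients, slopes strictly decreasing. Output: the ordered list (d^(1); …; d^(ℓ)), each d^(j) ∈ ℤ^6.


Via rank(M_{q-1}∘⋯∘M_p): M ≅ I[1,1], I[1,2], I[3,3], I[3,6], I[5,5]^2.
μ_θ-semistable layers: μ^(1)=3; μ^(2)=1; μ^(3)=-1; μ^(4)=-3

((0, 0, 0, 1, 1, 1); (0, 1, 0, 0, 0, 0); (2, 0, 2, 0, 0, 0); (0, 0, 0, 0, 2, 0))


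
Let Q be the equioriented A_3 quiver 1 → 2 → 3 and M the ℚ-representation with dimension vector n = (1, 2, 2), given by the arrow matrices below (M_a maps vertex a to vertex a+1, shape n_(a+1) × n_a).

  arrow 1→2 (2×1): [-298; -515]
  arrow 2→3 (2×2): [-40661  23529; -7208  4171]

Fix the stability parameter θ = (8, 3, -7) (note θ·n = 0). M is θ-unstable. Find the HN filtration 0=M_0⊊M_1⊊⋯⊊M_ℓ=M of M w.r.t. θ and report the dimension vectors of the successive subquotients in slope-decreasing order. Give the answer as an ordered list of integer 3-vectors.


Interval decomposition of M: I[1,3], I[2,3].
HN type (ℓ=2): μ^(1)=4/3; μ^(2)=-2

((1, 1, 1); (0, 1, 1))


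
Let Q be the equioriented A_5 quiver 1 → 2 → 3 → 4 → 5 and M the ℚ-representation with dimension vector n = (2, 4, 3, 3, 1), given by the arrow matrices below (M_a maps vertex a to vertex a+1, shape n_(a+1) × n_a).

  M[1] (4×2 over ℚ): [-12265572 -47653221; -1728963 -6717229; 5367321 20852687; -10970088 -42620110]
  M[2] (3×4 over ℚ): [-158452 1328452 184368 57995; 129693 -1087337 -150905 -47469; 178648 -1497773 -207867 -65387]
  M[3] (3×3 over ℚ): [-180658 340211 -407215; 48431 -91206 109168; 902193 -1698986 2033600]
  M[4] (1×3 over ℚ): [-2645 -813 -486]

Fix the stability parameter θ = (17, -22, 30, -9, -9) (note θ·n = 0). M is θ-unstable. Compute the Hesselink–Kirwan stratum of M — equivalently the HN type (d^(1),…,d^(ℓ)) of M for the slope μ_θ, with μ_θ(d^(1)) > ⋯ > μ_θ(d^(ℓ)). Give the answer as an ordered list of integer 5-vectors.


Via rank(M_{q-1}∘⋯∘M_p): M ≅ I[1,2], I[1,5], I[2,3], I[2,4], I[4,4].
μ_θ-semistable layers: μ^(1)=30; μ^(2)=21/2; μ^(3)=4; μ^(4)=-5/2; μ^(5)=-9; μ^(6)=-22

((0, 0, 1, 0, 0); (0, 0, 1, 1, 0); (0, 0, 1, 1, 1); (2, 2, 0, 0, 0); (0, 0, 0, 1, 0); (0, 2, 0, 0, 0))


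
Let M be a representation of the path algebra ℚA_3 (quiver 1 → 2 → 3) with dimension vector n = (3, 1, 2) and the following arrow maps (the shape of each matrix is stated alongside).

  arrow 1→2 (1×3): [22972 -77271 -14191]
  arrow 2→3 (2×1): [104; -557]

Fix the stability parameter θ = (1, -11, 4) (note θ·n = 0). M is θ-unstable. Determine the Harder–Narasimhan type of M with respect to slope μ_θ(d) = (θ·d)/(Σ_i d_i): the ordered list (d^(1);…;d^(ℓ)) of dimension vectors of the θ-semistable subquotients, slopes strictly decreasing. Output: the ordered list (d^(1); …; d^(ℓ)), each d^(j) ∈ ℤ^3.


Barcode: M ≅ I[1,1]^2, I[1,3], I[3,3]. HN layers by μ_θ (3 steps, strictly decreasing):
  μ^(1)=4; μ^(2)=1; μ^(3)=-5

((0, 0, 2); (2, 0, 0); (1, 1, 0))


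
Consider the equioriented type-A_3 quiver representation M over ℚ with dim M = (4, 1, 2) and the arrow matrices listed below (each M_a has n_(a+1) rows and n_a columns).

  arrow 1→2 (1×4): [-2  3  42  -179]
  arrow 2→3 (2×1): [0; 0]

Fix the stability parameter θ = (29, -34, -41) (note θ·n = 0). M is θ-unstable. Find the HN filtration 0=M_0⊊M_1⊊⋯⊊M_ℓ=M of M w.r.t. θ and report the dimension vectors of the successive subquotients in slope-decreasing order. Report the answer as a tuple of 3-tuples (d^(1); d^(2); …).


Interval decomposition of M: I[1,1]^3, I[1,2], I[3,3]^2.
HN type (ℓ=3): μ^(1)=29; μ^(2)=-5/2; μ^(3)=-41

((3, 0, 0); (1, 1, 0); (0, 0, 2))


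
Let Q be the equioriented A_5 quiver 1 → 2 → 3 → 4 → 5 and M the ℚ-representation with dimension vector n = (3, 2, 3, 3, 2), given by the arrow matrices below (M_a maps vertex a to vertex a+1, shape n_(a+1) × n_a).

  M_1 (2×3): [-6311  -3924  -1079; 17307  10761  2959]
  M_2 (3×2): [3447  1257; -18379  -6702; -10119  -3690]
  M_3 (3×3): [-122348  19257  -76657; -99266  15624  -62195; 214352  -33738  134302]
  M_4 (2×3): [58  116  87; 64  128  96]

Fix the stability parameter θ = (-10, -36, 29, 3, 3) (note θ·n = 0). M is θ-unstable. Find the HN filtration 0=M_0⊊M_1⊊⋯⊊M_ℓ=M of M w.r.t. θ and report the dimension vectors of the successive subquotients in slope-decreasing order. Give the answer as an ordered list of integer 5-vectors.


Interval decomposition of M: I[1,1], I[1,3], I[1,4], I[3,5], I[4,4], I[5,5].
HN type (ℓ=6): μ^(1)=29; μ^(2)=16; μ^(3)=35/3; μ^(4)=3; μ^(5)=-10; μ^(6)=-23

((0, 0, 1, 0, 0); (0, 0, 1, 1, 0); (0, 0, 1, 1, 1); (0, 0, 0, 1, 1); (1, 0, 0, 0, 0); (2, 2, 0, 0, 0))


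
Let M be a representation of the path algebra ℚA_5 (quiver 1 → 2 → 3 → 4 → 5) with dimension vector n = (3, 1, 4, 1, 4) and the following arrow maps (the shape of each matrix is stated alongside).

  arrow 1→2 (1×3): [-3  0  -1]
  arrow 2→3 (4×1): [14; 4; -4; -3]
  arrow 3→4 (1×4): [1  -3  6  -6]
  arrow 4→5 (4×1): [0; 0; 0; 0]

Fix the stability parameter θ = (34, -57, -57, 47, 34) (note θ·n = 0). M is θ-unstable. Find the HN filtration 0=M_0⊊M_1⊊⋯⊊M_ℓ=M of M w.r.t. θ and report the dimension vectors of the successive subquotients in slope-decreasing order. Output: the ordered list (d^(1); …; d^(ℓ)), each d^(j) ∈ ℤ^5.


Interval decomposition of M: I[1,1]^2, I[1,4], I[3,3]^3, I[5,5]^4.
HN type (ℓ=4): μ^(1)=47; μ^(2)=34; μ^(3)=-80/3; μ^(4)=-57

((0, 0, 0, 1, 0); (2, 0, 0, 0, 4); (1, 1, 1, 0, 0); (0, 0, 3, 0, 0))


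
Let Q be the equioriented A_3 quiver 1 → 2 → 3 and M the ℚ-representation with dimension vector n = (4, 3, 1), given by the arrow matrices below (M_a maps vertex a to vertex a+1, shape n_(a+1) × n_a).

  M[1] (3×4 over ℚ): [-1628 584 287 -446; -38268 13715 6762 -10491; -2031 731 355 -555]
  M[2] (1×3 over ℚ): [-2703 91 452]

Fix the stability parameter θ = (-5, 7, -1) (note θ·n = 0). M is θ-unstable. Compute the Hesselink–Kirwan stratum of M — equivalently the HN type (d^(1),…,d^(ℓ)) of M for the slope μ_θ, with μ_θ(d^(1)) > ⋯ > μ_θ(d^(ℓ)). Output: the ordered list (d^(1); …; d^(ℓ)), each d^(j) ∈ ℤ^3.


Interval decomposition of M: I[1,1], I[1,2]^2, I[1,3].
HN type (ℓ=3): μ^(1)=7; μ^(2)=3; μ^(3)=-5

((0, 2, 0); (0, 1, 1); (4, 0, 0))


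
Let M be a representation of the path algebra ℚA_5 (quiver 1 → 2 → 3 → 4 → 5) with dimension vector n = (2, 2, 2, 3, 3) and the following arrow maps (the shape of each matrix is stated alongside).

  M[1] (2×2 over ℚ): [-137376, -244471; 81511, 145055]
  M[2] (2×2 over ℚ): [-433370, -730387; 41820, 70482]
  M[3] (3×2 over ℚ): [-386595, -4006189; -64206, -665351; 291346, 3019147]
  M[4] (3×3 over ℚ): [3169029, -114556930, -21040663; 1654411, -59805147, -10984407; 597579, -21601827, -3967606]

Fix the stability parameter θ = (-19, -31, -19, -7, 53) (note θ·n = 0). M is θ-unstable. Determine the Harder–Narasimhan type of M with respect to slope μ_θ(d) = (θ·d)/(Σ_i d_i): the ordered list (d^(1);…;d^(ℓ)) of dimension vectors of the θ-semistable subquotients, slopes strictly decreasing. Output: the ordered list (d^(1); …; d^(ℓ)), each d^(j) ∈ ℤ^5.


Interval decomposition of M: I[1,2], I[1,5], I[3,5], I[4,5].
HN type (ℓ=4): μ^(1)=53; μ^(2)=-7; μ^(3)=-19; μ^(4)=-25

((0, 0, 0, 0, 3); (0, 0, 0, 3, 0); (0, 0, 2, 0, 0); (2, 2, 0, 0, 0))


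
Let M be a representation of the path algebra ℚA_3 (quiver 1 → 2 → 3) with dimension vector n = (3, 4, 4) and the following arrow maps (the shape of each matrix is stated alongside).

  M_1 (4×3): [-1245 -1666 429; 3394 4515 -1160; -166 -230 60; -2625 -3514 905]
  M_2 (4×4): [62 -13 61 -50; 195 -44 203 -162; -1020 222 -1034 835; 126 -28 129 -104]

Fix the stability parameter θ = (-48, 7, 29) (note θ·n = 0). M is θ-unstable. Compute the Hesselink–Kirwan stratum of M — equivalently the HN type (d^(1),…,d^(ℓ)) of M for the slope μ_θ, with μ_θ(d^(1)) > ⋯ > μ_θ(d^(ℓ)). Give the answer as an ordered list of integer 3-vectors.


Via rank(M_{q-1}∘⋯∘M_p): M ≅ I[1,3]^3, I[2,3].
μ_θ-semistable layers: μ^(1)=29; μ^(2)=7; μ^(3)=-48

((0, 0, 4); (0, 4, 0); (3, 0, 0))


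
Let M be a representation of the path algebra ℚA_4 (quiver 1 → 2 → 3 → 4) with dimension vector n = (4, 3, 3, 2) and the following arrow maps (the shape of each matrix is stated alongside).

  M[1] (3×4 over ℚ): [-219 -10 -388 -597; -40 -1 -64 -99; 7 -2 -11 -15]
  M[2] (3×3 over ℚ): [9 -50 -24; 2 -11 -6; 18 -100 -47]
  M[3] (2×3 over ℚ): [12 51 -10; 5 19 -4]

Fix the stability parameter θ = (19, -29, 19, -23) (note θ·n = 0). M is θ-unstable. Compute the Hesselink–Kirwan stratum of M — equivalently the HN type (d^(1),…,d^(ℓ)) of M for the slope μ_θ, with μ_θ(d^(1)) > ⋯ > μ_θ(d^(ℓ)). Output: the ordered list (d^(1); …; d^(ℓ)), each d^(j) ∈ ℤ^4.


Barcode: M ≅ I[1,1], I[1,3], I[1,4]^2. HN layers by μ_θ (3 steps, strictly decreasing):
  μ^(1)=19; μ^(2)=-2; μ^(3)=-5

((1, 0, 1, 0); (0, 0, 2, 2); (3, 3, 0, 0))


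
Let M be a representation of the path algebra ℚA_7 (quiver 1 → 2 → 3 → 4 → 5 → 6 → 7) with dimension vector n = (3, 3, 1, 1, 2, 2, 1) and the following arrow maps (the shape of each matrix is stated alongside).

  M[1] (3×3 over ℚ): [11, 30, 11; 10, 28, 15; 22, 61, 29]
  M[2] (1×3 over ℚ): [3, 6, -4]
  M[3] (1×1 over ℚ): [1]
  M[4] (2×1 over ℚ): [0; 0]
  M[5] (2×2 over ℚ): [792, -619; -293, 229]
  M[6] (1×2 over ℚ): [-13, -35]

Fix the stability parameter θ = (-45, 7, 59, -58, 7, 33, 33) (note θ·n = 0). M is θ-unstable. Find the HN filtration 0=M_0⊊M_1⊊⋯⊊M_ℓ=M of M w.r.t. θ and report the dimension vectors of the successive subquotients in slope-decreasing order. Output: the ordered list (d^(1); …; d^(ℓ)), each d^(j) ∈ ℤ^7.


Barcode: M ≅ I[1,2]^2, I[1,4], I[5,6], I[5,7]. HN layers by μ_θ (4 steps, strictly decreasing):
  μ^(1)=33; μ^(2)=7; μ^(3)=8/3; μ^(4)=-45

((0, 0, 0, 0, 0, 2, 1); (0, 2, 0, 0, 2, 0, 0); (0, 1, 1, 1, 0, 0, 0); (3, 0, 0, 0, 0, 0, 0))


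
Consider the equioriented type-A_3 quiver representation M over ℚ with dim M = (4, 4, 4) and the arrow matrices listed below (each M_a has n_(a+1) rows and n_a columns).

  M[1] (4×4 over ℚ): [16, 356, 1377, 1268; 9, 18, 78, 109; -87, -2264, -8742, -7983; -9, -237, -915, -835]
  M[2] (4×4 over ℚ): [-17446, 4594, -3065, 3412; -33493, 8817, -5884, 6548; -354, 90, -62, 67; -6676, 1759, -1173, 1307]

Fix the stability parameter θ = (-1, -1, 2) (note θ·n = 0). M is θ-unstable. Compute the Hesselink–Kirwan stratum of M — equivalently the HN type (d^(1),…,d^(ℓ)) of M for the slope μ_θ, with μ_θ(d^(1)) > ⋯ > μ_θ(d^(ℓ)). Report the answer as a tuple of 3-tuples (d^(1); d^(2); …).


Interval decomposition of M: I[1,1], I[1,3]^3, I[2,3].
HN type (ℓ=2): μ^(1)=2; μ^(2)=-1

((0, 0, 4); (4, 4, 0))


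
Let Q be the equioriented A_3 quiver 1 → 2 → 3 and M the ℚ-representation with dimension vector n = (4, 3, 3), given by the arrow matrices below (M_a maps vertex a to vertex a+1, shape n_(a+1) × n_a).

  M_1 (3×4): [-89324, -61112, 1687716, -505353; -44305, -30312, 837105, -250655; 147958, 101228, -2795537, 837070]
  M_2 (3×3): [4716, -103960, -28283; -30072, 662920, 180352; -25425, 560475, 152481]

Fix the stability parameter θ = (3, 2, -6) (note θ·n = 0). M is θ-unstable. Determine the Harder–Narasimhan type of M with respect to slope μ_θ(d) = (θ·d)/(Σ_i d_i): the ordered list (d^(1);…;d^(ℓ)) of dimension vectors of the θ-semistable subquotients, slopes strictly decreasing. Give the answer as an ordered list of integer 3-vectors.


Interval decomposition of M: I[1,1], I[1,2], I[1,3]^2, I[3,3].
HN type (ℓ=4): μ^(1)=3; μ^(2)=5/2; μ^(3)=-1/3; μ^(4)=-6

((1, 0, 0); (1, 1, 0); (2, 2, 2); (0, 0, 1))


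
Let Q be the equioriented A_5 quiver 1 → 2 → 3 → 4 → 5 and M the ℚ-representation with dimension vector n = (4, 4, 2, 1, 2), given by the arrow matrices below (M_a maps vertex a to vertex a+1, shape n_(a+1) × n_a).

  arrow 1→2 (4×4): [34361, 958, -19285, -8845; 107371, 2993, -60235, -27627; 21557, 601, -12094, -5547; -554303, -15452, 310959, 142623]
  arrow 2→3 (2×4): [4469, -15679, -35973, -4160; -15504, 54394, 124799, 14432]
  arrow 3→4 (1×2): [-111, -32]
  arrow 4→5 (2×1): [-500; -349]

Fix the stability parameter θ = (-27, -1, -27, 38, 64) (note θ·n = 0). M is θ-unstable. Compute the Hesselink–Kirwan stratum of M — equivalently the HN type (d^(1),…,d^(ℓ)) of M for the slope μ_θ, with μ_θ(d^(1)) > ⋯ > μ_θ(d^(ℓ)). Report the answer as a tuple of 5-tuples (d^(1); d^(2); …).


Via rank(M_{q-1}∘⋯∘M_p): M ≅ I[1,2]^2, I[1,3], I[1,5], I[5,5].
μ_θ-semistable layers: μ^(1)=64; μ^(2)=38; μ^(3)=-1; μ^(4)=-14; μ^(5)=-27

((0, 0, 0, 0, 2); (0, 0, 0, 1, 0); (0, 2, 0, 0, 0); (0, 2, 2, 0, 0); (4, 0, 0, 0, 0))


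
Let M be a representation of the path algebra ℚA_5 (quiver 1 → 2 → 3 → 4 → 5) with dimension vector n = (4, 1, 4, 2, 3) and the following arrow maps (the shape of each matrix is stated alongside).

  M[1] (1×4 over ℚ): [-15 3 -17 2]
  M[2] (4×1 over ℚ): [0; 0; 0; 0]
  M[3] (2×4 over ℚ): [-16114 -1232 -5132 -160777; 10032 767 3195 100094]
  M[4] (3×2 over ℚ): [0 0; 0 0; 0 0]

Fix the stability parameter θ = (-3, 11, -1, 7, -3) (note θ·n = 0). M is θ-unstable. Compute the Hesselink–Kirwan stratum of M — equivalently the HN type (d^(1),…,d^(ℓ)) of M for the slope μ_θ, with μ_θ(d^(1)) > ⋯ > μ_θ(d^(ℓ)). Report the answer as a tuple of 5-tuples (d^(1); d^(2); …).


Via rank(M_{q-1}∘⋯∘M_p): M ≅ I[1,1]^3, I[1,2], I[3,3]^2, I[3,4]^2, I[5,5]^3.
μ_θ-semistable layers: μ^(1)=11; μ^(2)=7; μ^(3)=-1; μ^(4)=-3

((0, 1, 0, 0, 0); (0, 0, 0, 2, 0); (0, 0, 4, 0, 0); (4, 0, 0, 0, 3))


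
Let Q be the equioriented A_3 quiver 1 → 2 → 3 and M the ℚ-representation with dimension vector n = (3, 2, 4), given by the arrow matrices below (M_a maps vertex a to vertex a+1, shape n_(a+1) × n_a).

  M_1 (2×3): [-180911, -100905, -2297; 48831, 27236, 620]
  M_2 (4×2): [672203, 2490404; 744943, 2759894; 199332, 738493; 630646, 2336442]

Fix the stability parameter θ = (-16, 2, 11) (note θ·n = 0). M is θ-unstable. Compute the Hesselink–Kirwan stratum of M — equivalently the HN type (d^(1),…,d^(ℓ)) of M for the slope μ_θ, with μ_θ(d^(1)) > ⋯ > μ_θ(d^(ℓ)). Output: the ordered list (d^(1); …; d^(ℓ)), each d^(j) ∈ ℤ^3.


Interval decomposition of M: I[1,1], I[1,3]^2, I[3,3]^2.
HN type (ℓ=3): μ^(1)=11; μ^(2)=2; μ^(3)=-16

((0, 0, 4); (0, 2, 0); (3, 0, 0))


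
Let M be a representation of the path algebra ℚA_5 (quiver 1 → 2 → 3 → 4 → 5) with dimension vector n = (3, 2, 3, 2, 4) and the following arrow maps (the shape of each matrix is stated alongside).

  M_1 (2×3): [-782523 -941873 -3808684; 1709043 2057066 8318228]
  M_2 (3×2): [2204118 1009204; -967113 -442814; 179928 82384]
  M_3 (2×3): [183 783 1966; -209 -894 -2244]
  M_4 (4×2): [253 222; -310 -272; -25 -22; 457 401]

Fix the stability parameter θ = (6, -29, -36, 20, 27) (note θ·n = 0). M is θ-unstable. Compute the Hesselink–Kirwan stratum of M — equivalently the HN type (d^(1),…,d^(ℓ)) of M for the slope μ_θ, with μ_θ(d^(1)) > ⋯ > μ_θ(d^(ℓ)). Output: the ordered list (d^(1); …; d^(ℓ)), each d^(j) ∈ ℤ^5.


Barcode: M ≅ I[1,1], I[1,2], I[1,5], I[3,3], I[3,5], I[5,5]^2. HN layers by μ_θ (6 steps, strictly decreasing):
  μ^(1)=27; μ^(2)=20; μ^(3)=6; μ^(4)=-23/2; μ^(5)=-59/3; μ^(6)=-36

((0, 0, 0, 0, 4); (0, 0, 0, 2, 0); (1, 0, 0, 0, 0); (1, 1, 0, 0, 0); (1, 1, 1, 0, 0); (0, 0, 2, 0, 0))


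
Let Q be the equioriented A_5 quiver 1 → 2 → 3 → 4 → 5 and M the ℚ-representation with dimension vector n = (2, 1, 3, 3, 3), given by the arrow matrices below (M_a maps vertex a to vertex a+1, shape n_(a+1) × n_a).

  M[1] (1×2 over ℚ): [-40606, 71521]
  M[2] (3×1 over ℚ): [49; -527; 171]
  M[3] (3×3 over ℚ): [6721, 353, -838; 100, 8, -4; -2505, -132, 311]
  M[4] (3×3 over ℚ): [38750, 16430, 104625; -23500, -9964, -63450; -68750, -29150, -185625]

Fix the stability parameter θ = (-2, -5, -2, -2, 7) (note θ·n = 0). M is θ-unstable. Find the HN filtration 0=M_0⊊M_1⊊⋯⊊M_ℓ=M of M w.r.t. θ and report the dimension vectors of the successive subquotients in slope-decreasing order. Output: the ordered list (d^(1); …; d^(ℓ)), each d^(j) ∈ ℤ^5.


Interval decomposition of M: I[1,1], I[1,3], I[3,4], I[3,5], I[4,4], I[5,5]^2.
HN type (ℓ=3): μ^(1)=7; μ^(2)=-2; μ^(3)=-7/2

((0, 0, 0, 0, 3); (1, 0, 3, 3, 0); (1, 1, 0, 0, 0))


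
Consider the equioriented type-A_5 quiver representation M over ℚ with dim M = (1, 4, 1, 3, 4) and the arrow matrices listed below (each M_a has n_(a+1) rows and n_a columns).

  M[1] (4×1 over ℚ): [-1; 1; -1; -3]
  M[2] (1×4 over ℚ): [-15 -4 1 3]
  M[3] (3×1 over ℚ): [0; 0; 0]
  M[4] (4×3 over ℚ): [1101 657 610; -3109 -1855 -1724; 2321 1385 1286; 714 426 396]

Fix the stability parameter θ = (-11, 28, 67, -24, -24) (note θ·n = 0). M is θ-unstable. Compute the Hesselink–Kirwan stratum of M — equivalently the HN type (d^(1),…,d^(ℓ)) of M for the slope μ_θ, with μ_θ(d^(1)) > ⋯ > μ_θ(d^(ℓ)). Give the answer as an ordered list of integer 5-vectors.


Barcode: M ≅ I[1,3], I[2,2]^3, I[4,4], I[4,5]^2, I[5,5]^2. HN layers by μ_θ (4 steps, strictly decreasing):
  μ^(1)=67; μ^(2)=28; μ^(3)=-11; μ^(4)=-24

((0, 0, 1, 0, 0); (0, 4, 0, 0, 0); (1, 0, 0, 0, 0); (0, 0, 0, 3, 4))


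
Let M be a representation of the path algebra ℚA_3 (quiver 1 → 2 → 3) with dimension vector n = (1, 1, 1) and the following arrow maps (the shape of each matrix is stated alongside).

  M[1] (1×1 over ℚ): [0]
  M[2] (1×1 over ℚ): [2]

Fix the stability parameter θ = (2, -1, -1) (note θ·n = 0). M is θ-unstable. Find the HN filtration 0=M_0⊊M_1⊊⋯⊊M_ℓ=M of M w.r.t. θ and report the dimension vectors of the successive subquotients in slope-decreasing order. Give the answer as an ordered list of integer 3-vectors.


Barcode: M ≅ I[1,1], I[2,3]. HN layers by μ_θ (2 steps, strictly decreasing):
  μ^(1)=2; μ^(2)=-1

((1, 0, 0); (0, 1, 1))


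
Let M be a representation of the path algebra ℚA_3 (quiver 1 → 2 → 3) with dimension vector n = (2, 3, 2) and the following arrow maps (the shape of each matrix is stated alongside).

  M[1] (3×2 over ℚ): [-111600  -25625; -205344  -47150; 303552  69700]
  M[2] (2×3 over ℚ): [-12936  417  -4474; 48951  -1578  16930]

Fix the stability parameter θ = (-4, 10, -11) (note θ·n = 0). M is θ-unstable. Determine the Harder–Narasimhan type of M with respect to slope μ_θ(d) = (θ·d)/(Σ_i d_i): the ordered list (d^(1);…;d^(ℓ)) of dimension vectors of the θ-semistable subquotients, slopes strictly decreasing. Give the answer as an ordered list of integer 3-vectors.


Barcode: M ≅ I[1,1], I[1,3], I[2,2], I[2,3]. HN layers by μ_θ (3 steps, strictly decreasing):
  μ^(1)=10; μ^(2)=-1/2; μ^(3)=-4

((0, 1, 0); (0, 2, 2); (2, 0, 0))


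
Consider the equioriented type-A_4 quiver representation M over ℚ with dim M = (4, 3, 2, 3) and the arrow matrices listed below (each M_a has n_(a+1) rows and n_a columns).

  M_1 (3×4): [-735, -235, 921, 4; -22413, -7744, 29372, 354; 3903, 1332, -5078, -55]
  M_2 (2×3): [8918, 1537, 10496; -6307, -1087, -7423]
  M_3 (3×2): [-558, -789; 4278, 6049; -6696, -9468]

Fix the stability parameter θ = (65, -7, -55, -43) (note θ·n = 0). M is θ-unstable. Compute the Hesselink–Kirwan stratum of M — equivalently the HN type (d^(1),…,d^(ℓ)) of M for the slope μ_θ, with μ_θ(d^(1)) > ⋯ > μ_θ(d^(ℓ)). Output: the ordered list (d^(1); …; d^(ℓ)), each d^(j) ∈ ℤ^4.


Via rank(M_{q-1}∘⋯∘M_p): M ≅ I[1,1], I[1,2], I[1,3], I[1,4], I[4,4]^2.
μ_θ-semistable layers: μ^(1)=65; μ^(2)=29; μ^(3)=1; μ^(4)=-10; μ^(5)=-43

((1, 0, 0, 0); (1, 1, 0, 0); (1, 1, 1, 0); (1, 1, 1, 1); (0, 0, 0, 2))


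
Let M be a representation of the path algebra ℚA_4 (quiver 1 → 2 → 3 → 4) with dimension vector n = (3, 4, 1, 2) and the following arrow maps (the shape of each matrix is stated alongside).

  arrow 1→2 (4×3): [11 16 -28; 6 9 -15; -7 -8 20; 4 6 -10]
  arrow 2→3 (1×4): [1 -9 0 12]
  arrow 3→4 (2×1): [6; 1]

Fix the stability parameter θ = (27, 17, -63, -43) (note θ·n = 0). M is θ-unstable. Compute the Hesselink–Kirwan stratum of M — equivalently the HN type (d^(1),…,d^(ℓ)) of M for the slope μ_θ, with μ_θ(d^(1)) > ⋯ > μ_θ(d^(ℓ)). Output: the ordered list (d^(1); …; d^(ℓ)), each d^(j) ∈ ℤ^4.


Barcode: M ≅ I[1,1], I[1,2], I[1,4], I[2,2]^2, I[4,4]. HN layers by μ_θ (5 steps, strictly decreasing):
  μ^(1)=27; μ^(2)=22; μ^(3)=17; μ^(4)=-31/2; μ^(5)=-43

((1, 0, 0, 0); (1, 1, 0, 0); (0, 2, 0, 0); (1, 1, 1, 1); (0, 0, 0, 1))


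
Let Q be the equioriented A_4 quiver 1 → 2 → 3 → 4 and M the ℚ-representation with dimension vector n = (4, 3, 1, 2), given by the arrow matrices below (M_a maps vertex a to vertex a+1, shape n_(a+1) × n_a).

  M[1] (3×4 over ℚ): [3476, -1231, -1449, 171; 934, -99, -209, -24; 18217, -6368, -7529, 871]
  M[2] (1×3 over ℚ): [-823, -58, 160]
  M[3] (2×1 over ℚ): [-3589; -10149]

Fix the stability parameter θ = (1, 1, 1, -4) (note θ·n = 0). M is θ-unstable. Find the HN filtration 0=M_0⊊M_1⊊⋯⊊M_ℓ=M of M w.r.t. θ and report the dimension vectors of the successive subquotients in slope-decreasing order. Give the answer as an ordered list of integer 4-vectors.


Interval decomposition of M: I[1,1], I[1,2]^2, I[1,4], I[4,4].
HN type (ℓ=3): μ^(1)=1; μ^(2)=-1/4; μ^(3)=-4

((3, 2, 0, 0); (1, 1, 1, 1); (0, 0, 0, 1))


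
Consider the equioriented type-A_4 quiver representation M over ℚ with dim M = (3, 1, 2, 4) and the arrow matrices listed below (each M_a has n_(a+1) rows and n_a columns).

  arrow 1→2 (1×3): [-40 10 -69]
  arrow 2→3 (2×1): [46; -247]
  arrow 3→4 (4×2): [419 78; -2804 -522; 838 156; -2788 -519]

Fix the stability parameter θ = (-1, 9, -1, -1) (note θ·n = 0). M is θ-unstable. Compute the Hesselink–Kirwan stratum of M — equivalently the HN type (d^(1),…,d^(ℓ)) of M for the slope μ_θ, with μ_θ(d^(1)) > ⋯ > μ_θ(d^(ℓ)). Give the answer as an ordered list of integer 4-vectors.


Interval decomposition of M: I[1,1]^2, I[1,4], I[3,4], I[4,4]^2.
HN type (ℓ=2): μ^(1)=7/3; μ^(2)=-1

((0, 1, 1, 1); (3, 0, 1, 3))


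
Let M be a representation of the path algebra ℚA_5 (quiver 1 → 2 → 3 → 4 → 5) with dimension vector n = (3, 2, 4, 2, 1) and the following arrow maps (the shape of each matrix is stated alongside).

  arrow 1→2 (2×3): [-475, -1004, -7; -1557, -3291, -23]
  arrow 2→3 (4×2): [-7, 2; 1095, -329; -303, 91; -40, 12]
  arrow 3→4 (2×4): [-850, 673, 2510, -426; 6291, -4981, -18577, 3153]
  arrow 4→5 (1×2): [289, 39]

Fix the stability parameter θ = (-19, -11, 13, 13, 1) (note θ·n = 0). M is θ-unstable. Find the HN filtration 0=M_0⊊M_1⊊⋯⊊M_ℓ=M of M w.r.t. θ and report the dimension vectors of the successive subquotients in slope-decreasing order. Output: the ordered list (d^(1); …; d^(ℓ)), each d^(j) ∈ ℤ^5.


Interval decomposition of M: I[1,1], I[1,4], I[1,5], I[3,3]^2.
HN type (ℓ=4): μ^(1)=13; μ^(2)=9; μ^(3)=-11; μ^(4)=-19

((0, 0, 3, 1, 0); (0, 0, 1, 1, 1); (0, 2, 0, 0, 0); (3, 0, 0, 0, 0))


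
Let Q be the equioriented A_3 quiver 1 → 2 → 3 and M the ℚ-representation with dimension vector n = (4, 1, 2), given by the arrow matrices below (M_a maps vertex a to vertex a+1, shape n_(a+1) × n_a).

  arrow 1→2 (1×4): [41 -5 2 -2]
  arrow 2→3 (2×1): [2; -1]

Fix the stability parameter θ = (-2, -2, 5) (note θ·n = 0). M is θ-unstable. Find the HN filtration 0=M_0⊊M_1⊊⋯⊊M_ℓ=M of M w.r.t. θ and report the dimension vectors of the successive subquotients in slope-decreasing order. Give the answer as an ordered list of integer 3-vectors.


Via rank(M_{q-1}∘⋯∘M_p): M ≅ I[1,1]^3, I[1,3], I[3,3].
μ_θ-semistable layers: μ^(1)=5; μ^(2)=-2

((0, 0, 2); (4, 1, 0))


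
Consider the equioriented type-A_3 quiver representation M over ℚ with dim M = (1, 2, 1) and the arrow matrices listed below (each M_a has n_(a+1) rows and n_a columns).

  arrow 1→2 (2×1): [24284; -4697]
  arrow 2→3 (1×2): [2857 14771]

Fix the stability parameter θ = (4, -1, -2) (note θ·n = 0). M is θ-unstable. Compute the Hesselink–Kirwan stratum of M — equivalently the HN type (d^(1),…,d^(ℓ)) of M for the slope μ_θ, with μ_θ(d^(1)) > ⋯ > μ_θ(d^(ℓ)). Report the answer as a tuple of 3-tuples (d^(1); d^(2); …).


Barcode: M ≅ I[1,3], I[2,2]. HN layers by μ_θ (2 steps, strictly decreasing):
  μ^(1)=1/3; μ^(2)=-1

((1, 1, 1); (0, 1, 0))


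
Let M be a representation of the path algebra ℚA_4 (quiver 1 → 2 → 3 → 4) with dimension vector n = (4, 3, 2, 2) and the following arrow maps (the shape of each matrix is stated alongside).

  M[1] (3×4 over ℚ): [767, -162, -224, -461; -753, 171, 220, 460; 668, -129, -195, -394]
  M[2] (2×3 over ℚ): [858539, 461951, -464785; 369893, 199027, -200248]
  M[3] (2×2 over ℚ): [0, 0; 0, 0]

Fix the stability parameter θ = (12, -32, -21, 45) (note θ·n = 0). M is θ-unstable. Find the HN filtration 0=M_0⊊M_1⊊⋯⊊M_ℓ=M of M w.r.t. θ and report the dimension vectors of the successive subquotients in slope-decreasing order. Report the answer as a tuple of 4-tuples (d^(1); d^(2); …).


Via rank(M_{q-1}∘⋯∘M_p): M ≅ I[1,1], I[1,2], I[1,3]^2, I[4,4]^2.
μ_θ-semistable layers: μ^(1)=45; μ^(2)=12; μ^(3)=-10; μ^(4)=-41/3

((0, 0, 0, 2); (1, 0, 0, 0); (1, 1, 0, 0); (2, 2, 2, 0))


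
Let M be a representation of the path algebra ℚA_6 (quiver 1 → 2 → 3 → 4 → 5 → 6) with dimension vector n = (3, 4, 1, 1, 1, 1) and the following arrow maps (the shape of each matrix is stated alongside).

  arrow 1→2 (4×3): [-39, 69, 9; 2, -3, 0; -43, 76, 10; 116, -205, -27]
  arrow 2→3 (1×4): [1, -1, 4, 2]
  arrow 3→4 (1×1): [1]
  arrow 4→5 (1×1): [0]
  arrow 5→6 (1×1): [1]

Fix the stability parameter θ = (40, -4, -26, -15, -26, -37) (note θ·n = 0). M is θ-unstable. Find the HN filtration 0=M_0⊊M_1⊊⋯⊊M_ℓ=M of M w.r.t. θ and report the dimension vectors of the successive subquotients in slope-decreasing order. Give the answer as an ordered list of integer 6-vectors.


Interval decomposition of M: I[1,2]^2, I[1,4], I[2,2], I[5,6].
HN type (ℓ=4): μ^(1)=18; μ^(2)=-5/4; μ^(3)=-4; μ^(4)=-63/2

((2, 2, 0, 0, 0, 0); (1, 1, 1, 1, 0, 0); (0, 1, 0, 0, 0, 0); (0, 0, 0, 0, 1, 1))
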